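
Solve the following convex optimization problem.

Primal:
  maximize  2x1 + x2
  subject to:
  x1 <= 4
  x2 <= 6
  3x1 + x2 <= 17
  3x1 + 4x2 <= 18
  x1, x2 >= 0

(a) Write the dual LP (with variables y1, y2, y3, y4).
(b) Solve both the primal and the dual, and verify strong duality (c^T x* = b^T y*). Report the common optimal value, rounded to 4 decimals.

The standard primal-dual pair for 'max c^T x s.t. A x <= b, x >= 0' is:
  Dual:  min b^T y  s.t.  A^T y >= c,  y >= 0.

So the dual LP is:
  minimize  4y1 + 6y2 + 17y3 + 18y4
  subject to:
    y1 + 3y3 + 3y4 >= 2
    y2 + y3 + 4y4 >= 1
    y1, y2, y3, y4 >= 0

Solving the primal: x* = (4, 1.5).
  primal value c^T x* = 9.5.
Solving the dual: y* = (1.25, 0, 0, 0.25).
  dual value b^T y* = 9.5.
Strong duality: c^T x* = b^T y*. Confirmed.

9.5


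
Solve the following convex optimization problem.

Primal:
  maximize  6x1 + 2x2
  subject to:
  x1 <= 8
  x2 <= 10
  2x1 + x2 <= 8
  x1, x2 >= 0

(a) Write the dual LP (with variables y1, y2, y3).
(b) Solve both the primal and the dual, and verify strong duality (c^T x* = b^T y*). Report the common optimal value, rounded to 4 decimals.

The standard primal-dual pair for 'max c^T x s.t. A x <= b, x >= 0' is:
  Dual:  min b^T y  s.t.  A^T y >= c,  y >= 0.

So the dual LP is:
  minimize  8y1 + 10y2 + 8y3
  subject to:
    y1 + 2y3 >= 6
    y2 + y3 >= 2
    y1, y2, y3 >= 0

Solving the primal: x* = (4, 0).
  primal value c^T x* = 24.
Solving the dual: y* = (0, 0, 3).
  dual value b^T y* = 24.
Strong duality: c^T x* = b^T y*. Confirmed.

24


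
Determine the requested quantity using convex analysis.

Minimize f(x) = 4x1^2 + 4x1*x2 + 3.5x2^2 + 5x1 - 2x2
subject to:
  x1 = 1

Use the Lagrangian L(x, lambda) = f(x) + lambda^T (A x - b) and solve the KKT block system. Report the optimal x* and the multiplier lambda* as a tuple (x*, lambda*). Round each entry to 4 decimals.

Form the Lagrangian:
  L(x, lambda) = (1/2) x^T Q x + c^T x + lambda^T (A x - b)
Stationarity (grad_x L = 0): Q x + c + A^T lambda = 0.
Primal feasibility: A x = b.

This gives the KKT block system:
  [ Q   A^T ] [ x     ]   [-c ]
  [ A    0  ] [ lambda ] = [ b ]

Solving the linear system:
  x*      = (1, -0.2857)
  lambda* = (-11.8571)
  f(x*)   = 8.7143

x* = (1, -0.2857), lambda* = (-11.8571)


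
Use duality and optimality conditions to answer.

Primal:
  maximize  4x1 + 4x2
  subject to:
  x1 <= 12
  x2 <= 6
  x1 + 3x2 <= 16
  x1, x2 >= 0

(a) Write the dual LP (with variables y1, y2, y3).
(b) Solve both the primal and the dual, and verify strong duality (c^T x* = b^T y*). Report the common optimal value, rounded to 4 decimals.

The standard primal-dual pair for 'max c^T x s.t. A x <= b, x >= 0' is:
  Dual:  min b^T y  s.t.  A^T y >= c,  y >= 0.

So the dual LP is:
  minimize  12y1 + 6y2 + 16y3
  subject to:
    y1 + y3 >= 4
    y2 + 3y3 >= 4
    y1, y2, y3 >= 0

Solving the primal: x* = (12, 1.3333).
  primal value c^T x* = 53.3333.
Solving the dual: y* = (2.6667, 0, 1.3333).
  dual value b^T y* = 53.3333.
Strong duality: c^T x* = b^T y*. Confirmed.

53.3333


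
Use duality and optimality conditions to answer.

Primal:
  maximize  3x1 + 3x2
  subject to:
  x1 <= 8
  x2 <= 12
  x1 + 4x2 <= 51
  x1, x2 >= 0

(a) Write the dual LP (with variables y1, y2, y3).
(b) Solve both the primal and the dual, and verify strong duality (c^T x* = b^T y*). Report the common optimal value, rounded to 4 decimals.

The standard primal-dual pair for 'max c^T x s.t. A x <= b, x >= 0' is:
  Dual:  min b^T y  s.t.  A^T y >= c,  y >= 0.

So the dual LP is:
  minimize  8y1 + 12y2 + 51y3
  subject to:
    y1 + y3 >= 3
    y2 + 4y3 >= 3
    y1, y2, y3 >= 0

Solving the primal: x* = (8, 10.75).
  primal value c^T x* = 56.25.
Solving the dual: y* = (2.25, 0, 0.75).
  dual value b^T y* = 56.25.
Strong duality: c^T x* = b^T y*. Confirmed.

56.25


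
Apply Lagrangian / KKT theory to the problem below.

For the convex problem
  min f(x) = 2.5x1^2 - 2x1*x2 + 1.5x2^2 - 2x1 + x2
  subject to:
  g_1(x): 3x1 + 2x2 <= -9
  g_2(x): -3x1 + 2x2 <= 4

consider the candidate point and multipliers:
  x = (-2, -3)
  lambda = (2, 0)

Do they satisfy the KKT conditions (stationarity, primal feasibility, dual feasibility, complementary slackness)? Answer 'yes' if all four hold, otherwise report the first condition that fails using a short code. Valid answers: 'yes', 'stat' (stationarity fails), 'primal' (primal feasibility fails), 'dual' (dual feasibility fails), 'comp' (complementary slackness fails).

Gradient of f: grad f(x) = Q x + c = (-6, -4)
Constraint values g_i(x) = a_i^T x - b_i:
  g_1((-2, -3)) = -3
  g_2((-2, -3)) = -4
Stationarity residual: grad f(x) + sum_i lambda_i a_i = (0, 0)
  -> stationarity OK
Primal feasibility (all g_i <= 0): OK
Dual feasibility (all lambda_i >= 0): OK
Complementary slackness (lambda_i * g_i(x) = 0 for all i): FAILS

Verdict: the first failing condition is complementary_slackness -> comp.

comp


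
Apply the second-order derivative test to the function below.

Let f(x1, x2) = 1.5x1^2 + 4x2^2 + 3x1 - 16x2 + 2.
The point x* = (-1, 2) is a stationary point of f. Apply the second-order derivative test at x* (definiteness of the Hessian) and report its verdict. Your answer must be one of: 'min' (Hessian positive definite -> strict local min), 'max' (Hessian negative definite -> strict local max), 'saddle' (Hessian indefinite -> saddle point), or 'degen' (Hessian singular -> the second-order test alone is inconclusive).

Compute the Hessian H = grad^2 f:
  H = [[3, 0], [0, 8]]
Verify stationarity: grad f(x*) = H x* + g = (0, 0).
Eigenvalues of H: 3, 8.
Both eigenvalues > 0, so H is positive definite -> x* is a strict local min.

min


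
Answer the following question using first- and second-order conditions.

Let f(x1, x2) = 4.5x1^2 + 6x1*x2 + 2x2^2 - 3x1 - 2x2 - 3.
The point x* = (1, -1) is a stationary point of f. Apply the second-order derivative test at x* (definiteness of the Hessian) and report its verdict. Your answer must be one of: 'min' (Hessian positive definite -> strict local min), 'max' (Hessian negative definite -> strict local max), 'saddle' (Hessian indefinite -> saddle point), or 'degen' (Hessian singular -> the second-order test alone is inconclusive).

Compute the Hessian H = grad^2 f:
  H = [[9, 6], [6, 4]]
Verify stationarity: grad f(x*) = H x* + g = (0, 0).
Eigenvalues of H: 0, 13.
H has a zero eigenvalue (singular; positive semidefinite but not definite), so H is neither positive definite, negative definite, nor indefinite. The second-order test alone is inconclusive -> degen.
(Indeed, f is constant along the null direction of H through x*, so x* is not a strict local extremum.)

degen


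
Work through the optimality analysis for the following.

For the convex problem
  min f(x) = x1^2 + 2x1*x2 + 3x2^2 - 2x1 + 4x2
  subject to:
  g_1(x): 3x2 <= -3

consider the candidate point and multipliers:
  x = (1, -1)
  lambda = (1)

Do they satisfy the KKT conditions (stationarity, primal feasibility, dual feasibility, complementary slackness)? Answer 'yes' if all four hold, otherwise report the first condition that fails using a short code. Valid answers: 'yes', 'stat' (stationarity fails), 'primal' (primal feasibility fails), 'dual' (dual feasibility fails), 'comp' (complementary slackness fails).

Gradient of f: grad f(x) = Q x + c = (-2, 0)
Constraint values g_i(x) = a_i^T x - b_i:
  g_1((1, -1)) = 0
Stationarity residual: grad f(x) + sum_i lambda_i a_i = (-2, 3)
  -> stationarity FAILS
Primal feasibility (all g_i <= 0): OK
Dual feasibility (all lambda_i >= 0): OK
Complementary slackness (lambda_i * g_i(x) = 0 for all i): OK

Verdict: the first failing condition is stationarity -> stat.

stat


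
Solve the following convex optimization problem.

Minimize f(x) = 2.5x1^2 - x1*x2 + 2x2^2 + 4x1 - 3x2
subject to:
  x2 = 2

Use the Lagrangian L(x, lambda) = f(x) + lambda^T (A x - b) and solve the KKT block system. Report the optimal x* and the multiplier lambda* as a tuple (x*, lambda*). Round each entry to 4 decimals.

Form the Lagrangian:
  L(x, lambda) = (1/2) x^T Q x + c^T x + lambda^T (A x - b)
Stationarity (grad_x L = 0): Q x + c + A^T lambda = 0.
Primal feasibility: A x = b.

This gives the KKT block system:
  [ Q   A^T ] [ x     ]   [-c ]
  [ A    0  ] [ lambda ] = [ b ]

Solving the linear system:
  x*      = (-0.4, 2)
  lambda* = (-5.4)
  f(x*)   = 1.6

x* = (-0.4, 2), lambda* = (-5.4)


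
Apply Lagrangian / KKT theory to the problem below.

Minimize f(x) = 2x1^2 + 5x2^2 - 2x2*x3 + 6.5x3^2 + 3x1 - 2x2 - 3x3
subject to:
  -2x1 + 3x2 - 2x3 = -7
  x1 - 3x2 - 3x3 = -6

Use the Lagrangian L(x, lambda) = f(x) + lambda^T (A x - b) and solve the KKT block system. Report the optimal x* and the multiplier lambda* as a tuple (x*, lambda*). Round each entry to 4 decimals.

Form the Lagrangian:
  L(x, lambda) = (1/2) x^T Q x + c^T x + lambda^T (A x - b)
Stationarity (grad_x L = 0): Q x + c + A^T lambda = 0.
Primal feasibility: A x = b.

This gives the KKT block system:
  [ Q   A^T ] [ x     ]   [-c ]
  [ A    0  ] [ lambda ] = [ b ]

Solving the linear system:
  x*      = (1.34, 0.1147, 2.332)
  lambda* = (6.5208, 4.6817)
  f(x*)   = 35.2653

x* = (1.34, 0.1147, 2.332), lambda* = (6.5208, 4.6817)


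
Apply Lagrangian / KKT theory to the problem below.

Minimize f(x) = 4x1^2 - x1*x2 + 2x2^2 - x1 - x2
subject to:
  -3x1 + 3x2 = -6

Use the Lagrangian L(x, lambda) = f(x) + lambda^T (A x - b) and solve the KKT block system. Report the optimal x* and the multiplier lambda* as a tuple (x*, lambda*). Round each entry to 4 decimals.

Form the Lagrangian:
  L(x, lambda) = (1/2) x^T Q x + c^T x + lambda^T (A x - b)
Stationarity (grad_x L = 0): Q x + c + A^T lambda = 0.
Primal feasibility: A x = b.

This gives the KKT block system:
  [ Q   A^T ] [ x     ]   [-c ]
  [ A    0  ] [ lambda ] = [ b ]

Solving the linear system:
  x*      = (0.8, -1.2)
  lambda* = (2.2)
  f(x*)   = 6.8

x* = (0.8, -1.2), lambda* = (2.2)


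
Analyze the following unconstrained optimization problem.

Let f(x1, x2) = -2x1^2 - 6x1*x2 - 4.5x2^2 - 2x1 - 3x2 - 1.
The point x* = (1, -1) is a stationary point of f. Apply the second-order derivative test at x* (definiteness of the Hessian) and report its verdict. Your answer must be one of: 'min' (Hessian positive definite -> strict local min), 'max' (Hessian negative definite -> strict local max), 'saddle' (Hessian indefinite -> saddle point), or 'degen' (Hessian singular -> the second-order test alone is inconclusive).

Compute the Hessian H = grad^2 f:
  H = [[-4, -6], [-6, -9]]
Verify stationarity: grad f(x*) = H x* + g = (0, 0).
Eigenvalues of H: -13, 0.
H has a zero eigenvalue (singular; negative semidefinite but not definite), so H is neither positive definite, negative definite, nor indefinite. The second-order test alone is inconclusive -> degen.
(Indeed, f is constant along the null direction of H through x*, so x* is not a strict local extremum.)

degen


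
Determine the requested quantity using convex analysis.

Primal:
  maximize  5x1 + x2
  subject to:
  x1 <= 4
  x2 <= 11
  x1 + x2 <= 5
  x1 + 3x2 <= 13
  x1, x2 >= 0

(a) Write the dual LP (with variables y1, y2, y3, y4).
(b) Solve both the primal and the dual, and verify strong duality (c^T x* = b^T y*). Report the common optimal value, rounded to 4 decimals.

The standard primal-dual pair for 'max c^T x s.t. A x <= b, x >= 0' is:
  Dual:  min b^T y  s.t.  A^T y >= c,  y >= 0.

So the dual LP is:
  minimize  4y1 + 11y2 + 5y3 + 13y4
  subject to:
    y1 + y3 + y4 >= 5
    y2 + y3 + 3y4 >= 1
    y1, y2, y3, y4 >= 0

Solving the primal: x* = (4, 1).
  primal value c^T x* = 21.
Solving the dual: y* = (4, 0, 1, 0).
  dual value b^T y* = 21.
Strong duality: c^T x* = b^T y*. Confirmed.

21


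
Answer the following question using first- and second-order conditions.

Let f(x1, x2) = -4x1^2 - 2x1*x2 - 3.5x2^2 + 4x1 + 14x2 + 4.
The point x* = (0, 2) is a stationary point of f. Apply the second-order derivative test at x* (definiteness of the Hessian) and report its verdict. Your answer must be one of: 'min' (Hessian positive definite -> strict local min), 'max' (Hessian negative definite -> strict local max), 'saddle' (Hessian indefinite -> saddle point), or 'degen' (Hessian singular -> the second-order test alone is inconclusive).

Compute the Hessian H = grad^2 f:
  H = [[-8, -2], [-2, -7]]
Verify stationarity: grad f(x*) = H x* + g = (0, 0).
Eigenvalues of H: -9.5616, -5.4384.
Both eigenvalues < 0, so H is negative definite -> x* is a strict local max.

max


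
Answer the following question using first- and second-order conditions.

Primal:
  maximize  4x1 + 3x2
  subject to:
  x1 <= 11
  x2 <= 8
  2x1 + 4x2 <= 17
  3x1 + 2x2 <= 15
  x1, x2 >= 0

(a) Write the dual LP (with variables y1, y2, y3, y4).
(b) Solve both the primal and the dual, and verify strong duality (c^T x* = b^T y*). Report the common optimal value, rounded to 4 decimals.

The standard primal-dual pair for 'max c^T x s.t. A x <= b, x >= 0' is:
  Dual:  min b^T y  s.t.  A^T y >= c,  y >= 0.

So the dual LP is:
  minimize  11y1 + 8y2 + 17y3 + 15y4
  subject to:
    y1 + 2y3 + 3y4 >= 4
    y2 + 4y3 + 2y4 >= 3
    y1, y2, y3, y4 >= 0

Solving the primal: x* = (3.25, 2.625).
  primal value c^T x* = 20.875.
Solving the dual: y* = (0, 0, 0.125, 1.25).
  dual value b^T y* = 20.875.
Strong duality: c^T x* = b^T y*. Confirmed.

20.875


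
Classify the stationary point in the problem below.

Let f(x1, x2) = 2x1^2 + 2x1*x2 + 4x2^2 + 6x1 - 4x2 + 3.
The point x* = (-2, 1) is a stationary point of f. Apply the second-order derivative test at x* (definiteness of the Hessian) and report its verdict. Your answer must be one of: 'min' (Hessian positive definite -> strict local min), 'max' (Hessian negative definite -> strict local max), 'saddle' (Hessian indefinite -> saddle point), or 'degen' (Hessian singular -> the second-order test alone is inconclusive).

Compute the Hessian H = grad^2 f:
  H = [[4, 2], [2, 8]]
Verify stationarity: grad f(x*) = H x* + g = (0, 0).
Eigenvalues of H: 3.1716, 8.8284.
Both eigenvalues > 0, so H is positive definite -> x* is a strict local min.

min


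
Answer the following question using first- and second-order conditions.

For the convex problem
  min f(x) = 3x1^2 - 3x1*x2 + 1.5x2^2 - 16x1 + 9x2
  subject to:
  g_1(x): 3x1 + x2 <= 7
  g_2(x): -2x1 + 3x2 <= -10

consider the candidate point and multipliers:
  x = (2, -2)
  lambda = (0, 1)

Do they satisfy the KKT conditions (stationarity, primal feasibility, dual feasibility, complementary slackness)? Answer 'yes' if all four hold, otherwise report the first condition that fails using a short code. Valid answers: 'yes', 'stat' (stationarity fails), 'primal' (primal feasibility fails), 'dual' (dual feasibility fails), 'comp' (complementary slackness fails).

Gradient of f: grad f(x) = Q x + c = (2, -3)
Constraint values g_i(x) = a_i^T x - b_i:
  g_1((2, -2)) = -3
  g_2((2, -2)) = 0
Stationarity residual: grad f(x) + sum_i lambda_i a_i = (0, 0)
  -> stationarity OK
Primal feasibility (all g_i <= 0): OK
Dual feasibility (all lambda_i >= 0): OK
Complementary slackness (lambda_i * g_i(x) = 0 for all i): OK

Verdict: yes, KKT holds.

yes


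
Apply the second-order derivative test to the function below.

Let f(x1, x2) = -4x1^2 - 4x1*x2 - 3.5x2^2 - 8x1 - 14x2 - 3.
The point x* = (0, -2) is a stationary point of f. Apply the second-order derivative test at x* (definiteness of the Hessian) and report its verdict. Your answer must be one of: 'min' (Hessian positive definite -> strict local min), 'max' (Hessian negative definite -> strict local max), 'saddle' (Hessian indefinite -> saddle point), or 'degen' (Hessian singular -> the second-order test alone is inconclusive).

Compute the Hessian H = grad^2 f:
  H = [[-8, -4], [-4, -7]]
Verify stationarity: grad f(x*) = H x* + g = (0, 0).
Eigenvalues of H: -11.5311, -3.4689.
Both eigenvalues < 0, so H is negative definite -> x* is a strict local max.

max


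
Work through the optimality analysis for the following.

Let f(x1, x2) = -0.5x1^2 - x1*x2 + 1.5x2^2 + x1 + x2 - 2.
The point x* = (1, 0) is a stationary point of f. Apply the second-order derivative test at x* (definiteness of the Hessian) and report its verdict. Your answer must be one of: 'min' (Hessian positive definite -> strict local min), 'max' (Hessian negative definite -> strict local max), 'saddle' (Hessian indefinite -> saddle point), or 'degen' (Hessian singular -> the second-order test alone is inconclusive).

Compute the Hessian H = grad^2 f:
  H = [[-1, -1], [-1, 3]]
Verify stationarity: grad f(x*) = H x* + g = (0, 0).
Eigenvalues of H: -1.2361, 3.2361.
Eigenvalues have mixed signs, so H is indefinite -> x* is a saddle point.

saddle


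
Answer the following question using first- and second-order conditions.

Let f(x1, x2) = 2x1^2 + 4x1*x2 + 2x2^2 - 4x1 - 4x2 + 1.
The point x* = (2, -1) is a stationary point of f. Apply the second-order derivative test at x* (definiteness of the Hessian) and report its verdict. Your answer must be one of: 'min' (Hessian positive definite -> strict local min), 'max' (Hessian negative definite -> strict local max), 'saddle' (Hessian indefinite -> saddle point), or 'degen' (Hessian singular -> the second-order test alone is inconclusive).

Compute the Hessian H = grad^2 f:
  H = [[4, 4], [4, 4]]
Verify stationarity: grad f(x*) = H x* + g = (0, 0).
Eigenvalues of H: 0, 8.
H has a zero eigenvalue (singular; positive semidefinite but not definite), so H is neither positive definite, negative definite, nor indefinite. The second-order test alone is inconclusive -> degen.
(Indeed, f is constant along the null direction of H through x*, so x* is not a strict local extremum.)

degen


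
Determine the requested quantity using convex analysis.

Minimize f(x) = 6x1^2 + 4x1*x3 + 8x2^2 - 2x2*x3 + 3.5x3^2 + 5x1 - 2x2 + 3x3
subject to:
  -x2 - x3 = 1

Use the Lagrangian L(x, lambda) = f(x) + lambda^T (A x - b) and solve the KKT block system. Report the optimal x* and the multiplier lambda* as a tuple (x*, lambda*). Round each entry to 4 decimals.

Form the Lagrangian:
  L(x, lambda) = (1/2) x^T Q x + c^T x + lambda^T (A x - b)
Stationarity (grad_x L = 0): Q x + c + A^T lambda = 0.
Primal feasibility: A x = b.

This gives the KKT block system:
  [ Q   A^T ] [ x     ]   [-c ]
  [ A    0  ] [ lambda ] = [ b ]

Solving the linear system:
  x*      = (-0.1396, -0.1688, -0.8312)
  lambda* = (-3.039)
  f(x*)   = 0.0925

x* = (-0.1396, -0.1688, -0.8312), lambda* = (-3.039)


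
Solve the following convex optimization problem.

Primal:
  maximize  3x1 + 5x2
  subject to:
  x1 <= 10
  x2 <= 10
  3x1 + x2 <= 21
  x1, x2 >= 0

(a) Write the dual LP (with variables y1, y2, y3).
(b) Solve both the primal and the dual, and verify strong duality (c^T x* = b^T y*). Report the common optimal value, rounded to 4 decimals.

The standard primal-dual pair for 'max c^T x s.t. A x <= b, x >= 0' is:
  Dual:  min b^T y  s.t.  A^T y >= c,  y >= 0.

So the dual LP is:
  minimize  10y1 + 10y2 + 21y3
  subject to:
    y1 + 3y3 >= 3
    y2 + y3 >= 5
    y1, y2, y3 >= 0

Solving the primal: x* = (3.6667, 10).
  primal value c^T x* = 61.
Solving the dual: y* = (0, 4, 1).
  dual value b^T y* = 61.
Strong duality: c^T x* = b^T y*. Confirmed.

61


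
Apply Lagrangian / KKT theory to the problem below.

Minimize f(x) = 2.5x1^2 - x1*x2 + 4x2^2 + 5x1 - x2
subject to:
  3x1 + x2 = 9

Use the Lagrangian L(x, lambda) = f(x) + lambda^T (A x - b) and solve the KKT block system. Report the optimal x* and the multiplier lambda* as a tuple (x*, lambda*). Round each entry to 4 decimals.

Form the Lagrangian:
  L(x, lambda) = (1/2) x^T Q x + c^T x + lambda^T (A x - b)
Stationarity (grad_x L = 0): Q x + c + A^T lambda = 0.
Primal feasibility: A x = b.

This gives the KKT block system:
  [ Q   A^T ] [ x     ]   [-c ]
  [ A    0  ] [ lambda ] = [ b ]

Solving the linear system:
  x*      = (2.6145, 1.1566)
  lambda* = (-5.6386)
  f(x*)   = 31.3313

x* = (2.6145, 1.1566), lambda* = (-5.6386)


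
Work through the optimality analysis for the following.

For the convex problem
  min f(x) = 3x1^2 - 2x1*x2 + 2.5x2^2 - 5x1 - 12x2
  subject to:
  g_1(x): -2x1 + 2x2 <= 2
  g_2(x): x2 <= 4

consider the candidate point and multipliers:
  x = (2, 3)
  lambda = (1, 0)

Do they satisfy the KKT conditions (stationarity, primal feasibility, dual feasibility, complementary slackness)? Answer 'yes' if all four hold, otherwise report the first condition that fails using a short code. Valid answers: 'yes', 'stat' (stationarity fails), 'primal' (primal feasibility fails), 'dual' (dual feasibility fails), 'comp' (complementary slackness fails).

Gradient of f: grad f(x) = Q x + c = (1, -1)
Constraint values g_i(x) = a_i^T x - b_i:
  g_1((2, 3)) = 0
  g_2((2, 3)) = -1
Stationarity residual: grad f(x) + sum_i lambda_i a_i = (-1, 1)
  -> stationarity FAILS
Primal feasibility (all g_i <= 0): OK
Dual feasibility (all lambda_i >= 0): OK
Complementary slackness (lambda_i * g_i(x) = 0 for all i): OK

Verdict: the first failing condition is stationarity -> stat.

stat


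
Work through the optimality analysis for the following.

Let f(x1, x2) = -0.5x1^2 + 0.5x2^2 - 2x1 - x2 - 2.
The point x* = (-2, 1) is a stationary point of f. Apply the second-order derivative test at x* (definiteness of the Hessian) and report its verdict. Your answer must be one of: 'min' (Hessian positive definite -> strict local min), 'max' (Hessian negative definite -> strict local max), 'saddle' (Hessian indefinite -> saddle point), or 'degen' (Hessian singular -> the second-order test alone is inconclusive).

Compute the Hessian H = grad^2 f:
  H = [[-1, 0], [0, 1]]
Verify stationarity: grad f(x*) = H x* + g = (0, 0).
Eigenvalues of H: -1, 1.
Eigenvalues have mixed signs, so H is indefinite -> x* is a saddle point.

saddle


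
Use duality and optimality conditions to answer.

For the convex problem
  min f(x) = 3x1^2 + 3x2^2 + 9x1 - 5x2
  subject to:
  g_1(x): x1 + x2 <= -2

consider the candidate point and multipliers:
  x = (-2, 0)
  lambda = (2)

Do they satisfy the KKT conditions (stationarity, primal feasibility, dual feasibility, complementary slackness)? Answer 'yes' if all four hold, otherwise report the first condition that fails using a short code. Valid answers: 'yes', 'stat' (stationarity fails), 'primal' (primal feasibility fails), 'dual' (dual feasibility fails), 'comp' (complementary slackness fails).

Gradient of f: grad f(x) = Q x + c = (-3, -5)
Constraint values g_i(x) = a_i^T x - b_i:
  g_1((-2, 0)) = 0
Stationarity residual: grad f(x) + sum_i lambda_i a_i = (-1, -3)
  -> stationarity FAILS
Primal feasibility (all g_i <= 0): OK
Dual feasibility (all lambda_i >= 0): OK
Complementary slackness (lambda_i * g_i(x) = 0 for all i): OK

Verdict: the first failing condition is stationarity -> stat.

stat


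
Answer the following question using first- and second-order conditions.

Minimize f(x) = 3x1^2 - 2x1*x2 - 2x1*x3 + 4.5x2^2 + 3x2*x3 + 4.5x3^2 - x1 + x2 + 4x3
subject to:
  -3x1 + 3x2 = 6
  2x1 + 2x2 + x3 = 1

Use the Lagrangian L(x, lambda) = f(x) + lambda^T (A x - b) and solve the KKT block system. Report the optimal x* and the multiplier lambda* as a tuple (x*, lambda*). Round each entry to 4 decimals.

Form the Lagrangian:
  L(x, lambda) = (1/2) x^T Q x + c^T x + lambda^T (A x - b)
Stationarity (grad_x L = 0): Q x + c + A^T lambda = 0.
Primal feasibility: A x = b.

This gives the KKT block system:
  [ Q   A^T ] [ x     ]   [-c ]
  [ A    0  ] [ lambda ] = [ b ]

Solving the linear system:
  x*      = (-0.5374, 1.4626, -0.8503)
  lambda* = (-3.0227, -1.8095)
  f(x*)   = 9.2721

x* = (-0.5374, 1.4626, -0.8503), lambda* = (-3.0227, -1.8095)


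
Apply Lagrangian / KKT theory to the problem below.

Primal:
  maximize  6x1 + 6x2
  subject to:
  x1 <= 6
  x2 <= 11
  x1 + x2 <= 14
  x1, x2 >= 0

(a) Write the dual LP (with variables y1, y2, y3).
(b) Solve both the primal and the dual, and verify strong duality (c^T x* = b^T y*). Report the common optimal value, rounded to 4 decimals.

The standard primal-dual pair for 'max c^T x s.t. A x <= b, x >= 0' is:
  Dual:  min b^T y  s.t.  A^T y >= c,  y >= 0.

So the dual LP is:
  minimize  6y1 + 11y2 + 14y3
  subject to:
    y1 + y3 >= 6
    y2 + y3 >= 6
    y1, y2, y3 >= 0

Solving the primal: x* = (3, 11).
  primal value c^T x* = 84.
Solving the dual: y* = (0, 0, 6).
  dual value b^T y* = 84.
Strong duality: c^T x* = b^T y*. Confirmed.

84


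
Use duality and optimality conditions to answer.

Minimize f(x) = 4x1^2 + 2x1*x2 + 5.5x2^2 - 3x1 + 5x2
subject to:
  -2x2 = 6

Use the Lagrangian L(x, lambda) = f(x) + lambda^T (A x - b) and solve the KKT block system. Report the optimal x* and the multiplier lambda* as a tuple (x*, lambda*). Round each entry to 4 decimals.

Form the Lagrangian:
  L(x, lambda) = (1/2) x^T Q x + c^T x + lambda^T (A x - b)
Stationarity (grad_x L = 0): Q x + c + A^T lambda = 0.
Primal feasibility: A x = b.

This gives the KKT block system:
  [ Q   A^T ] [ x     ]   [-c ]
  [ A    0  ] [ lambda ] = [ b ]

Solving the linear system:
  x*      = (1.125, -3)
  lambda* = (-12.875)
  f(x*)   = 29.4375

x* = (1.125, -3), lambda* = (-12.875)


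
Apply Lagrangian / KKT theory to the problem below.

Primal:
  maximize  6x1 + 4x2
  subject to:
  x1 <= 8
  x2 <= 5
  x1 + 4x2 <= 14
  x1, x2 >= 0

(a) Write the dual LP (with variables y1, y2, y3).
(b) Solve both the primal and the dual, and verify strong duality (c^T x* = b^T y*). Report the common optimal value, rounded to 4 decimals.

The standard primal-dual pair for 'max c^T x s.t. A x <= b, x >= 0' is:
  Dual:  min b^T y  s.t.  A^T y >= c,  y >= 0.

So the dual LP is:
  minimize  8y1 + 5y2 + 14y3
  subject to:
    y1 + y3 >= 6
    y2 + 4y3 >= 4
    y1, y2, y3 >= 0

Solving the primal: x* = (8, 1.5).
  primal value c^T x* = 54.
Solving the dual: y* = (5, 0, 1).
  dual value b^T y* = 54.
Strong duality: c^T x* = b^T y*. Confirmed.

54


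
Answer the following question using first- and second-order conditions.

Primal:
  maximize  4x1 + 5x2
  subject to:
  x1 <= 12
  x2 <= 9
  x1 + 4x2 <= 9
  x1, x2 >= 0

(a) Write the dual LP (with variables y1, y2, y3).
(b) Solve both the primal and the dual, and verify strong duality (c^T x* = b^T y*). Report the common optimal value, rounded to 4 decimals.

The standard primal-dual pair for 'max c^T x s.t. A x <= b, x >= 0' is:
  Dual:  min b^T y  s.t.  A^T y >= c,  y >= 0.

So the dual LP is:
  minimize  12y1 + 9y2 + 9y3
  subject to:
    y1 + y3 >= 4
    y2 + 4y3 >= 5
    y1, y2, y3 >= 0

Solving the primal: x* = (9, 0).
  primal value c^T x* = 36.
Solving the dual: y* = (0, 0, 4).
  dual value b^T y* = 36.
Strong duality: c^T x* = b^T y*. Confirmed.

36


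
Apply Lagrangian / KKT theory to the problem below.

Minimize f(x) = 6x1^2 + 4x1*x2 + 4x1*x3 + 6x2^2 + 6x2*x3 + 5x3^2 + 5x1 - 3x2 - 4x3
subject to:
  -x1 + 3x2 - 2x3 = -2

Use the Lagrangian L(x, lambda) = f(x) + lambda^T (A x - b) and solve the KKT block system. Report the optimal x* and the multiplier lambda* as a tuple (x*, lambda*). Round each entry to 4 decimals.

Form the Lagrangian:
  L(x, lambda) = (1/2) x^T Q x + c^T x + lambda^T (A x - b)
Stationarity (grad_x L = 0): Q x + c + A^T lambda = 0.
Primal feasibility: A x = b.

This gives the KKT block system:
  [ Q   A^T ] [ x     ]   [-c ]
  [ A    0  ] [ lambda ] = [ b ]

Solving the linear system:
  x*      = (-0.5826, -0.2341, 0.9401)
  lambda* = (0.833)
  f(x*)   = -2.1525

x* = (-0.5826, -0.2341, 0.9401), lambda* = (0.833)


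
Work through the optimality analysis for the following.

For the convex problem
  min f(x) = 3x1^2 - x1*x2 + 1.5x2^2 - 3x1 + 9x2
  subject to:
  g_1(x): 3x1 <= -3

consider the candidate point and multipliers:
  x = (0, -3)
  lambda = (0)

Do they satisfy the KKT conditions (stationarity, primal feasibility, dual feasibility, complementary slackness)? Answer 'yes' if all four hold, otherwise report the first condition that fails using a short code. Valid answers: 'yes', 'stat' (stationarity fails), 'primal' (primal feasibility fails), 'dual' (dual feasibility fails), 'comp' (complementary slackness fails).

Gradient of f: grad f(x) = Q x + c = (0, 0)
Constraint values g_i(x) = a_i^T x - b_i:
  g_1((0, -3)) = 3
Stationarity residual: grad f(x) + sum_i lambda_i a_i = (0, 0)
  -> stationarity OK
Primal feasibility (all g_i <= 0): FAILS
Dual feasibility (all lambda_i >= 0): OK
Complementary slackness (lambda_i * g_i(x) = 0 for all i): OK

Verdict: the first failing condition is primal_feasibility -> primal.

primal


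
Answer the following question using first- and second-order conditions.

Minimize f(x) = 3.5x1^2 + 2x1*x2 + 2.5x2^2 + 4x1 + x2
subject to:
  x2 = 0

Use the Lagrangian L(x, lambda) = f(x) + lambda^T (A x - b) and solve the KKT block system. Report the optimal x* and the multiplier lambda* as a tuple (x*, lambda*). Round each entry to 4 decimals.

Form the Lagrangian:
  L(x, lambda) = (1/2) x^T Q x + c^T x + lambda^T (A x - b)
Stationarity (grad_x L = 0): Q x + c + A^T lambda = 0.
Primal feasibility: A x = b.

This gives the KKT block system:
  [ Q   A^T ] [ x     ]   [-c ]
  [ A    0  ] [ lambda ] = [ b ]

Solving the linear system:
  x*      = (-0.5714, 0)
  lambda* = (0.1429)
  f(x*)   = -1.1429

x* = (-0.5714, 0), lambda* = (0.1429)


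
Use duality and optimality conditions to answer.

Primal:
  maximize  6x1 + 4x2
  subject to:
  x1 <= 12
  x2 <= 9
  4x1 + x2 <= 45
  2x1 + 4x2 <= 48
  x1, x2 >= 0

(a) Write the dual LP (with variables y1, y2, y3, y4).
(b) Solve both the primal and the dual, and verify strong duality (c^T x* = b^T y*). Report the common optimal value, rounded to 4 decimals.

The standard primal-dual pair for 'max c^T x s.t. A x <= b, x >= 0' is:
  Dual:  min b^T y  s.t.  A^T y >= c,  y >= 0.

So the dual LP is:
  minimize  12y1 + 9y2 + 45y3 + 48y4
  subject to:
    y1 + 4y3 + 2y4 >= 6
    y2 + y3 + 4y4 >= 4
    y1, y2, y3, y4 >= 0

Solving the primal: x* = (9.4286, 7.2857).
  primal value c^T x* = 85.7143.
Solving the dual: y* = (0, 0, 1.1429, 0.7143).
  dual value b^T y* = 85.7143.
Strong duality: c^T x* = b^T y*. Confirmed.

85.7143


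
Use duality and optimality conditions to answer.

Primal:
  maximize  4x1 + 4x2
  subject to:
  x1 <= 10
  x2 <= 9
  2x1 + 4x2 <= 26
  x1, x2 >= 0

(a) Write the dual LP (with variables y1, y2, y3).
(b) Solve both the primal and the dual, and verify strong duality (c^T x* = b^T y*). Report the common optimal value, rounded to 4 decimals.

The standard primal-dual pair for 'max c^T x s.t. A x <= b, x >= 0' is:
  Dual:  min b^T y  s.t.  A^T y >= c,  y >= 0.

So the dual LP is:
  minimize  10y1 + 9y2 + 26y3
  subject to:
    y1 + 2y3 >= 4
    y2 + 4y3 >= 4
    y1, y2, y3 >= 0

Solving the primal: x* = (10, 1.5).
  primal value c^T x* = 46.
Solving the dual: y* = (2, 0, 1).
  dual value b^T y* = 46.
Strong duality: c^T x* = b^T y*. Confirmed.

46


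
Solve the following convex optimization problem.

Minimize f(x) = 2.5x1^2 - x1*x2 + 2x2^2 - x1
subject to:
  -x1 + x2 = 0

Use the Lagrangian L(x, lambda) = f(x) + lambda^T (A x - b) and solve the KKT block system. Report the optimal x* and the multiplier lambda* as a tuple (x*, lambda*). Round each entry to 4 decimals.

Form the Lagrangian:
  L(x, lambda) = (1/2) x^T Q x + c^T x + lambda^T (A x - b)
Stationarity (grad_x L = 0): Q x + c + A^T lambda = 0.
Primal feasibility: A x = b.

This gives the KKT block system:
  [ Q   A^T ] [ x     ]   [-c ]
  [ A    0  ] [ lambda ] = [ b ]

Solving the linear system:
  x*      = (0.1429, 0.1429)
  lambda* = (-0.4286)
  f(x*)   = -0.0714

x* = (0.1429, 0.1429), lambda* = (-0.4286)


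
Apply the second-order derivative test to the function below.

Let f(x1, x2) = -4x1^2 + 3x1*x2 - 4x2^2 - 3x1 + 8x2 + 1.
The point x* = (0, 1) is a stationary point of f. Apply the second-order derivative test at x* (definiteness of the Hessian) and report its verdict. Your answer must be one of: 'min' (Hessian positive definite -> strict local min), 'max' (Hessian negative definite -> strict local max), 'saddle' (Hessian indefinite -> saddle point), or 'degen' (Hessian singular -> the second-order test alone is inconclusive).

Compute the Hessian H = grad^2 f:
  H = [[-8, 3], [3, -8]]
Verify stationarity: grad f(x*) = H x* + g = (0, 0).
Eigenvalues of H: -11, -5.
Both eigenvalues < 0, so H is negative definite -> x* is a strict local max.

max


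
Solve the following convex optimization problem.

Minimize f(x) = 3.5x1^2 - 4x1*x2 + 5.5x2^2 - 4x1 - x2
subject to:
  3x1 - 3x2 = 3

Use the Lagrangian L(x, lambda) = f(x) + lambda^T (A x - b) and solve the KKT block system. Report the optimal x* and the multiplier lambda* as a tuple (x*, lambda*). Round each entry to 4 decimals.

Form the Lagrangian:
  L(x, lambda) = (1/2) x^T Q x + c^T x + lambda^T (A x - b)
Stationarity (grad_x L = 0): Q x + c + A^T lambda = 0.
Primal feasibility: A x = b.

This gives the KKT block system:
  [ Q   A^T ] [ x     ]   [-c ]
  [ A    0  ] [ lambda ] = [ b ]

Solving the linear system:
  x*      = (1.2, 0.2)
  lambda* = (-1.2)
  f(x*)   = -0.7

x* = (1.2, 0.2), lambda* = (-1.2)


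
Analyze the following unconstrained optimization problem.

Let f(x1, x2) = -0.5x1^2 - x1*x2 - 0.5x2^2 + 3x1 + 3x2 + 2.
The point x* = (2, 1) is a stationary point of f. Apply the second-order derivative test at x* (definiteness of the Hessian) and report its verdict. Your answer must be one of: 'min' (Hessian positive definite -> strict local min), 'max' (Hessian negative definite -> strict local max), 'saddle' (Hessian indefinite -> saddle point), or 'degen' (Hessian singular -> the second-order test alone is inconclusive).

Compute the Hessian H = grad^2 f:
  H = [[-1, -1], [-1, -1]]
Verify stationarity: grad f(x*) = H x* + g = (0, 0).
Eigenvalues of H: -2, 0.
H has a zero eigenvalue (singular; negative semidefinite but not definite), so H is neither positive definite, negative definite, nor indefinite. The second-order test alone is inconclusive -> degen.
(Indeed, f is constant along the null direction of H through x*, so x* is not a strict local extremum.)

degen


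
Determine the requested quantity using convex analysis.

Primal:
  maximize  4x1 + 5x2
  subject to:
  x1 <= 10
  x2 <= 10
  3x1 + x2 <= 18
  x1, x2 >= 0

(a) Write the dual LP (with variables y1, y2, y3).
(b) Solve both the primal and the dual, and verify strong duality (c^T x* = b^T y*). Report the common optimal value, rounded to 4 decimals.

The standard primal-dual pair for 'max c^T x s.t. A x <= b, x >= 0' is:
  Dual:  min b^T y  s.t.  A^T y >= c,  y >= 0.

So the dual LP is:
  minimize  10y1 + 10y2 + 18y3
  subject to:
    y1 + 3y3 >= 4
    y2 + y3 >= 5
    y1, y2, y3 >= 0

Solving the primal: x* = (2.6667, 10).
  primal value c^T x* = 60.6667.
Solving the dual: y* = (0, 3.6667, 1.3333).
  dual value b^T y* = 60.6667.
Strong duality: c^T x* = b^T y*. Confirmed.

60.6667


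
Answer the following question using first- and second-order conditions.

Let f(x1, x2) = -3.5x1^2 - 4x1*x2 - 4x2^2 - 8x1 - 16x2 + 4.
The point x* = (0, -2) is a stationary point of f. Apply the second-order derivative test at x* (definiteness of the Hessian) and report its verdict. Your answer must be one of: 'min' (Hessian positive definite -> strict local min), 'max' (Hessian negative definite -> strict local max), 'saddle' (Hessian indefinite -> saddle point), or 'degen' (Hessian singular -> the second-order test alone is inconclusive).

Compute the Hessian H = grad^2 f:
  H = [[-7, -4], [-4, -8]]
Verify stationarity: grad f(x*) = H x* + g = (0, 0).
Eigenvalues of H: -11.5311, -3.4689.
Both eigenvalues < 0, so H is negative definite -> x* is a strict local max.

max


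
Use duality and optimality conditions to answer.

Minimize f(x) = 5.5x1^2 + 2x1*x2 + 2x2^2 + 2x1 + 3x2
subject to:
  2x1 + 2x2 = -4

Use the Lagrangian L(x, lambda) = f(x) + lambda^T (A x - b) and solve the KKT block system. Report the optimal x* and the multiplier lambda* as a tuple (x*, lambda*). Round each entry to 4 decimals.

Form the Lagrangian:
  L(x, lambda) = (1/2) x^T Q x + c^T x + lambda^T (A x - b)
Stationarity (grad_x L = 0): Q x + c + A^T lambda = 0.
Primal feasibility: A x = b.

This gives the KKT block system:
  [ Q   A^T ] [ x     ]   [-c ]
  [ A    0  ] [ lambda ] = [ b ]

Solving the linear system:
  x*      = (-0.2727, -1.7273)
  lambda* = (2.2273)
  f(x*)   = 1.5909

x* = (-0.2727, -1.7273), lambda* = (2.2273)


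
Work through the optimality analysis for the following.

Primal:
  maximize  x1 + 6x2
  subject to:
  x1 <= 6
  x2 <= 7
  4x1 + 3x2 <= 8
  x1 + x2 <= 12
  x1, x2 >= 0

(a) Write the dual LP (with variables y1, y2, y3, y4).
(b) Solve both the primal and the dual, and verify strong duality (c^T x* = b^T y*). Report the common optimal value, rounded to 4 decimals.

The standard primal-dual pair for 'max c^T x s.t. A x <= b, x >= 0' is:
  Dual:  min b^T y  s.t.  A^T y >= c,  y >= 0.

So the dual LP is:
  minimize  6y1 + 7y2 + 8y3 + 12y4
  subject to:
    y1 + 4y3 + y4 >= 1
    y2 + 3y3 + y4 >= 6
    y1, y2, y3, y4 >= 0

Solving the primal: x* = (0, 2.6667).
  primal value c^T x* = 16.
Solving the dual: y* = (0, 0, 2, 0).
  dual value b^T y* = 16.
Strong duality: c^T x* = b^T y*. Confirmed.

16


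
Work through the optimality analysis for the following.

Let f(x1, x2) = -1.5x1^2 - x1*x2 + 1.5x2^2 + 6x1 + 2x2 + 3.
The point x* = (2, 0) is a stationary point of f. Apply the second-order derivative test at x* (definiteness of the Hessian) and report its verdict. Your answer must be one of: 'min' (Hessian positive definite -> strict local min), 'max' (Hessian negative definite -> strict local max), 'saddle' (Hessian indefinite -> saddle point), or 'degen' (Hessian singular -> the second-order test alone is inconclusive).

Compute the Hessian H = grad^2 f:
  H = [[-3, -1], [-1, 3]]
Verify stationarity: grad f(x*) = H x* + g = (0, 0).
Eigenvalues of H: -3.1623, 3.1623.
Eigenvalues have mixed signs, so H is indefinite -> x* is a saddle point.

saddle


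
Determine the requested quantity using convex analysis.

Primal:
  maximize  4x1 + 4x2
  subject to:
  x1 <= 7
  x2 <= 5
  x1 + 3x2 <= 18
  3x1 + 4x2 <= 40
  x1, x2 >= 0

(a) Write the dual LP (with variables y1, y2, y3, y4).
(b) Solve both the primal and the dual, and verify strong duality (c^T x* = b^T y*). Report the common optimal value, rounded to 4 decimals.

The standard primal-dual pair for 'max c^T x s.t. A x <= b, x >= 0' is:
  Dual:  min b^T y  s.t.  A^T y >= c,  y >= 0.

So the dual LP is:
  minimize  7y1 + 5y2 + 18y3 + 40y4
  subject to:
    y1 + y3 + 3y4 >= 4
    y2 + 3y3 + 4y4 >= 4
    y1, y2, y3, y4 >= 0

Solving the primal: x* = (7, 3.6667).
  primal value c^T x* = 42.6667.
Solving the dual: y* = (2.6667, 0, 1.3333, 0).
  dual value b^T y* = 42.6667.
Strong duality: c^T x* = b^T y*. Confirmed.

42.6667


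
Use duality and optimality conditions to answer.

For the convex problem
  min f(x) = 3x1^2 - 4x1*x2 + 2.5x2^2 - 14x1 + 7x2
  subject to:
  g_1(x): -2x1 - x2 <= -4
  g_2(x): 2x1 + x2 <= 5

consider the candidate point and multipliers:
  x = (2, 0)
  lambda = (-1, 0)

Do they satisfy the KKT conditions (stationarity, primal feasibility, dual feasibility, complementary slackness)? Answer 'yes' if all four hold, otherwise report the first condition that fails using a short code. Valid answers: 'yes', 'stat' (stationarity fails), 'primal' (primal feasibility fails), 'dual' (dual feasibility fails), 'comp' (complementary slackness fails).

Gradient of f: grad f(x) = Q x + c = (-2, -1)
Constraint values g_i(x) = a_i^T x - b_i:
  g_1((2, 0)) = 0
  g_2((2, 0)) = -1
Stationarity residual: grad f(x) + sum_i lambda_i a_i = (0, 0)
  -> stationarity OK
Primal feasibility (all g_i <= 0): OK
Dual feasibility (all lambda_i >= 0): FAILS
Complementary slackness (lambda_i * g_i(x) = 0 for all i): OK

Verdict: the first failing condition is dual_feasibility -> dual.

dual


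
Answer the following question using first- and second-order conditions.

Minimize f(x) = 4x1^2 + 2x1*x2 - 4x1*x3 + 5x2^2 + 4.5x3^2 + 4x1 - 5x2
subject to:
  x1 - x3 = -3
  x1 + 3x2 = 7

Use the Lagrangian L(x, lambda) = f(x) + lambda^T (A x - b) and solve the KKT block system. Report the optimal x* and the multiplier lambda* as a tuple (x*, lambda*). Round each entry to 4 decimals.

Form the Lagrangian:
  L(x, lambda) = (1/2) x^T Q x + c^T x + lambda^T (A x - b)
Stationarity (grad_x L = 0): Q x + c + A^T lambda = 0.
Primal feasibility: A x = b.

This gives the KKT block system:
  [ Q   A^T ] [ x     ]   [-c ]
  [ A    0  ] [ lambda ] = [ b ]

Solving the linear system:
  x*      = (-2, 3, 1)
  lambda* = (17, -7)
  f(x*)   = 38.5

x* = (-2, 3, 1), lambda* = (17, -7)
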